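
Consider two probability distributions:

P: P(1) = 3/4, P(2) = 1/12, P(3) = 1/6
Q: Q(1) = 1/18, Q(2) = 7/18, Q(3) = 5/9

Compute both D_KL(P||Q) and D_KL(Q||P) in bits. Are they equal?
D_KL(P||Q) = 2.3415 bits, D_KL(Q||P) = 1.6206 bits. No, they are not equal.

D_KL(P||Q) = Σ P(x) log₂(P(x)/Q(x))

Computing term by term:
  P(1)·log₂(P(1)/Q(1)) = (3/4)·log₂((3/4)/(1/18)) = 2.81617
  P(2)·log₂(P(2)/Q(2)) = (1/12)·log₂((1/12)/(7/18)) = -0.18520
  P(3)·log₂(P(3)/Q(3)) = (1/6)·log₂((1/6)/(5/9)) = -0.28949

D_KL(P||Q) = 2.81617 - 0.18520 - 0.28949 = 2.34148 ≈ 2.3415 bits

D_KL(Q||P) = Σ Q(x) log₂(Q(x)/P(x))

Computing term by term:
  Q(1)·log₂(Q(1)/P(1)) = (1/18)·log₂((1/18)/(3/4)) = -0.20860
  Q(2)·log₂(Q(2)/P(2)) = (7/18)·log₂((7/18)/(1/12)) = 0.86426
  Q(3)·log₂(Q(3)/P(3)) = (5/9)·log₂((5/9)/(1/6)) = 0.96498

D_KL(Q||P) = -0.20860 + 0.86426 + 0.96498 = 1.62064 ≈ 1.6206 bits

These are NOT equal (difference: 0.7209 bits). KL divergence is asymmetric: D_KL(P||Q) ≠ D_KL(Q||P) in general.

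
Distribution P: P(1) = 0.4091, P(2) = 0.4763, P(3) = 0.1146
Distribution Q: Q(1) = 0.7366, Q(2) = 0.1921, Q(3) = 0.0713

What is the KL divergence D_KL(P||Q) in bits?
0.3553 bits

D_KL(P||Q) = Σ P(x) log₂(P(x)/Q(x))

Computing term by term:
  P(1)·log₂(P(1)/Q(1)) = 0.4091·log₂(0.4091/0.7366) = -0.34709
  P(2)·log₂(P(2)/Q(2)) = 0.4763·log₂(0.4763/0.1921) = 0.62396
  P(3)·log₂(P(3)/Q(3)) = 0.1146·log₂(0.1146/0.0713) = 0.07846

D_KL(P||Q) = -0.34709 + 0.62396 + 0.07846 = 0.35533 ≈ 0.3553 bits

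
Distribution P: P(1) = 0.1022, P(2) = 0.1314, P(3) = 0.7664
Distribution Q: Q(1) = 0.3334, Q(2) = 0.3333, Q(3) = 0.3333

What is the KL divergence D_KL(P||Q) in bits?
0.5699 bits

D_KL(P||Q) = Σ P(x) log₂(P(x)/Q(x))

Computing term by term:
  P(1)·log₂(P(1)/Q(1)) = 0.1022·log₂(0.1022/0.3334) = -0.17434
  P(2)·log₂(P(2)/Q(2)) = 0.1314·log₂(0.1314/0.3333) = -0.17645
  P(3)·log₂(P(3)/Q(3)) = 0.7664·log₂(0.7664/0.3333) = 0.92066

D_KL(P||Q) = -0.17434 - 0.17645 + 0.92066 = 0.56987 ≈ 0.5699 bits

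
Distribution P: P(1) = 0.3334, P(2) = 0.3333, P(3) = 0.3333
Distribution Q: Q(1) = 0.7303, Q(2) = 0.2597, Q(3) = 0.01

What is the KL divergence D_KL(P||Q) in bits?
1.4289 bits

D_KL(P||Q) = Σ P(x) log₂(P(x)/Q(x))

Computing term by term:
  P(1)·log₂(P(1)/Q(1)) = 0.3334·log₂(0.3334/0.7303) = -0.37715
  P(2)·log₂(P(2)/Q(2)) = 0.3333·log₂(0.3333/0.2597) = 0.11998
  P(3)·log₂(P(3)/Q(3)) = 0.3333·log₂(0.3333/0.01) = 1.68608

D_KL(P||Q) = -0.37715 + 0.11998 + 1.68608 = 1.42891 ≈ 1.4289 bits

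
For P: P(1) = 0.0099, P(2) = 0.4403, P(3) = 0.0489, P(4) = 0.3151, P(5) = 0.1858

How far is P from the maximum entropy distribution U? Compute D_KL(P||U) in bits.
0.5459 bits

U(i) = 1/5 for all i

D_KL(P||U) = Σ P(x) log₂(P(x) / (1/5))
           = Σ P(x) log₂(P(x)) + log₂(5)
           = log₂(5) - H(P)

H(P) = -Σ P(x) log₂(P(x)):
  -P(1)·log₂(P(1)) = -(0.0099)·log₂(0.0099) = 0.06592
  -P(2)·log₂(P(2)) = -(0.4403)·log₂(0.4403) = 0.52107
  -P(3)·log₂(P(3)) = -(0.0489)·log₂(0.0489) = 0.21291
  -P(4)·log₂(P(4)) = -(0.3151)·log₂(0.3151) = 0.52499
  -P(5)·log₂(P(5)) = -(0.1858)·log₂(0.1858) = 0.45116
H(P) = 0.06592 + 0.52107 + 0.21291 + 0.52499 + 0.45116 = 1.77605 bits

log₂(5) = 2.32193 bits

D_KL(P||U) = 2.32193 - 1.77605 = 0.54588 ≈ 0.5459 bits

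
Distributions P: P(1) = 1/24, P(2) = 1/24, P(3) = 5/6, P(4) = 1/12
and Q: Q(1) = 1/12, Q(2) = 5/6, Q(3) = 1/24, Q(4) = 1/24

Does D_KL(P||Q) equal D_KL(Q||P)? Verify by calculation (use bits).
D_KL(P||Q) = 3.4632 bits, D_KL(Q||P) = 3.4632 bits. Yes — for this pair D_KL(P||Q) = D_KL(Q||P).

D_KL(P||Q) = Σ P(x) log₂(P(x)/Q(x))

Computing term by term:
  P(1)·log₂(P(1)/Q(1)) = (1/24)·log₂((1/24)/(1/12)) = -0.04167
  P(2)·log₂(P(2)/Q(2)) = (1/24)·log₂((1/24)/(5/6)) = -0.18008
  P(3)·log₂(P(3)/Q(3)) = (5/6)·log₂((5/6)/(1/24)) = 3.60161
  P(4)·log₂(P(4)/Q(4)) = (1/12)·log₂((1/12)/(1/24)) = 0.08333

D_KL(P||Q) = -0.04167 - 0.18008 + 3.60161 + 0.08333 = 3.46319 ≈ 3.4632 bits

D_KL(Q||P) = Σ Q(x) log₂(Q(x)/P(x))

Computing term by term:
  Q(1)·log₂(Q(1)/P(1)) = (1/12)·log₂((1/12)/(1/24)) = 0.08333
  Q(2)·log₂(Q(2)/P(2)) = (5/6)·log₂((5/6)/(1/24)) = 3.60161
  Q(3)·log₂(Q(3)/P(3)) = (1/24)·log₂((1/24)/(5/6)) = -0.18008
  Q(4)·log₂(Q(4)/P(4)) = (1/24)·log₂((1/24)/(1/12)) = -0.04167

D_KL(Q||P) = 0.08333 + 3.60161 - 0.18008 - 0.04167 = 3.46319 ≈ 3.4632 bits

These ARE equal here. Q is P with outcomes relabeled (Q(1) = P(4), Q(2) = P(3), Q(3) = P(2), Q(4) = P(1)) by a relabeling that is its own inverse, so the two sums contain exactly the same terms in a different order. This is a special case — KL divergence is not symmetric in general: D_KL(P||Q) ≠ D_KL(Q||P) for most P, Q.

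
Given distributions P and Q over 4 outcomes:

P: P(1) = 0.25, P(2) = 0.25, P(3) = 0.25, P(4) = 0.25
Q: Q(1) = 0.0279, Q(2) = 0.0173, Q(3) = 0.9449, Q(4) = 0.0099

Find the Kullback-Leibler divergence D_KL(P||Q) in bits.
2.4392 bits

D_KL(P||Q) = Σ P(x) log₂(P(x)/Q(x))

Computing term by term:
  P(1)·log₂(P(1)/Q(1)) = 0.25·log₂(0.25/0.0279) = 0.79090
  P(2)·log₂(P(2)/Q(2)) = 0.25·log₂(0.25/0.0173) = 0.96327
  P(3)·log₂(P(3)/Q(3)) = 0.25·log₂(0.25/0.9449) = -0.47956
  P(4)·log₂(P(4)/Q(4)) = 0.25·log₂(0.25/0.0099) = 1.16459

D_KL(P||Q) = 0.79090 + 0.96327 - 0.47956 + 1.16459 = 2.43920 ≈ 2.4392 bits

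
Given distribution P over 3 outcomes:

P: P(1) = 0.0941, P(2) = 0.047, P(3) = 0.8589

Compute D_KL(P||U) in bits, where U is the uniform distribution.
0.8683 bits

U(i) = 1/3 for all i

D_KL(P||U) = Σ P(x) log₂(P(x) / (1/3))
           = Σ P(x) log₂(P(x)) + log₂(3)
           = log₂(3) - H(P)

H(P) = -Σ P(x) log₂(P(x)):
  -P(1)·log₂(P(1)) = -(0.0941)·log₂(0.0941) = 0.32085
  -P(2)·log₂(P(2)) = -(0.047)·log₂(0.047) = 0.20733
  -P(3)·log₂(P(3)) = -(0.8589)·log₂(0.8589) = 0.18848
H(P) = 0.32085 + 0.20733 + 0.18848 = 0.71666 bits

log₂(3) = 1.58496 bits

D_KL(P||U) = 1.58496 - 0.71666 = 0.86830 ≈ 0.8683 bits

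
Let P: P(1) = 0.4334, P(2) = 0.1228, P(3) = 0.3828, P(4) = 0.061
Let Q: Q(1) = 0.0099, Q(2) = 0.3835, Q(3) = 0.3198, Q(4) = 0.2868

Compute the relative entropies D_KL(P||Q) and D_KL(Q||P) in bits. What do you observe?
D_KL(P||Q) = 2.1243 bits, D_KL(Q||P) = 1.1336 bits. The two directions give different values (D_KL(P||Q) exceeds D_KL(Q||P) by 0.9907 bits): KL divergence is asymmetric.

D_KL(P||Q) = Σ P(x) log₂(P(x)/Q(x))

Computing term by term:
  P(1)·log₂(P(1)/Q(1)) = 0.4334·log₂(0.4334/0.0099) = 2.36295
  P(2)·log₂(P(2)/Q(2)) = 0.1228·log₂(0.1228/0.3835) = -0.20175
  P(3)·log₂(P(3)/Q(3)) = 0.3828·log₂(0.3828/0.3198) = 0.09931
  P(4)·log₂(P(4)/Q(4)) = 0.061·log₂(0.061/0.2868) = -0.13622

D_KL(P||Q) = 2.36295 - 0.20175 + 0.09931 - 0.13622 = 2.12429 ≈ 2.1243 bits

D_KL(Q||P) = Σ Q(x) log₂(Q(x)/P(x))

Computing term by term:
  Q(1)·log₂(Q(1)/P(1)) = 0.0099·log₂(0.0099/0.4334) = -0.05398
  Q(2)·log₂(Q(2)/P(2)) = 0.3835·log₂(0.3835/0.1228) = 0.63006
  Q(3)·log₂(Q(3)/P(3)) = 0.3198·log₂(0.3198/0.3828) = -0.08296
  Q(4)·log₂(Q(4)/P(4)) = 0.2868·log₂(0.2868/0.061) = 0.64047

D_KL(Q||P) = -0.05398 + 0.63006 - 0.08296 + 0.64047 = 1.13359 ≈ 1.1336 bits

These are NOT equal (difference: 0.9907 bits). KL divergence is asymmetric: D_KL(P||Q) ≠ D_KL(Q||P) in general.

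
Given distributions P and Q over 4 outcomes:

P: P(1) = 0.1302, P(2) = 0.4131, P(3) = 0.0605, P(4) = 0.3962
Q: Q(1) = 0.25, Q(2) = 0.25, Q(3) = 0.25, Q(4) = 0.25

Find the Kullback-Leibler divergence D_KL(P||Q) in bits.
0.3161 bits

D_KL(P||Q) = Σ P(x) log₂(P(x)/Q(x))

Computing term by term:
  P(1)·log₂(P(1)/Q(1)) = 0.1302·log₂(0.1302/0.25) = -0.12254
  P(2)·log₂(P(2)/Q(2)) = 0.4131·log₂(0.4131/0.25) = 0.29932
  P(3)·log₂(P(3)/Q(3)) = 0.0605·log₂(0.0605/0.25) = -0.12384
  P(4)·log₂(P(4)/Q(4)) = 0.3962·log₂(0.3962/0.25) = 0.26320

D_KL(P||Q) = -0.12254 + 0.29932 - 0.12384 + 0.26320 = 0.31614 ≈ 0.3161 bits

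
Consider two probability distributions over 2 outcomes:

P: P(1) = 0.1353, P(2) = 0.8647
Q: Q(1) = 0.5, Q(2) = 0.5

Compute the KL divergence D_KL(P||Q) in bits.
0.4282 bits

D_KL(P||Q) = Σ P(x) log₂(P(x)/Q(x))

Computing term by term:
  P(1)·log₂(P(1)/Q(1)) = 0.1353·log₂(0.1353/0.5) = -0.25514
  P(2)·log₂(P(2)/Q(2)) = 0.8647·log₂(0.8647/0.5) = 0.68335

D_KL(P||Q) = -0.25514 + 0.68335 = 0.42821 ≈ 0.4282 bits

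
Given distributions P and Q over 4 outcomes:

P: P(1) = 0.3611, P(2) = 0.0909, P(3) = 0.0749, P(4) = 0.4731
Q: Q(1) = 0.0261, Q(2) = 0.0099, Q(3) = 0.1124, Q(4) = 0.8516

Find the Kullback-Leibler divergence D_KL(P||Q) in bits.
1.2144 bits

D_KL(P||Q) = Σ P(x) log₂(P(x)/Q(x))

Computing term by term:
  P(1)·log₂(P(1)/Q(1)) = 0.3611·log₂(0.3611/0.0261) = 1.36867
  P(2)·log₂(P(2)/Q(2)) = 0.0909·log₂(0.0909/0.0099) = 0.29077
  P(3)·log₂(P(3)/Q(3)) = 0.0749·log₂(0.0749/0.1124) = -0.04386
  P(4)·log₂(P(4)/Q(4)) = 0.4731·log₂(0.4731/0.8516) = -0.40120

D_KL(P||Q) = 1.36867 + 0.29077 - 0.04386 - 0.40120 = 1.21438 ≈ 1.2144 bits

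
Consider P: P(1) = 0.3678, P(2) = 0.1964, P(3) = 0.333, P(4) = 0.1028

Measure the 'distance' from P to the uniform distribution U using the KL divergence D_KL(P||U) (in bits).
0.1424 bits

U(i) = 1/4 for all i

D_KL(P||U) = Σ P(x) log₂(P(x) / (1/4))
           = Σ P(x) log₂(P(x)) + log₂(4)
           = log₂(4) - H(P)

H(P) = -Σ P(x) log₂(P(x)):
  -P(1)·log₂(P(1)) = -(0.3678)·log₂(0.3678) = 0.53074
  -P(2)·log₂(P(2)) = -(0.1964)·log₂(0.1964) = 0.46117
  -P(3)·log₂(P(3)) = -(0.333)·log₂(0.333) = 0.52827
  -P(4)·log₂(P(4)) = -(0.1028)·log₂(0.1028) = 0.33740
H(P) = 0.53074 + 0.46117 + 0.52827 + 0.33740 = 1.85758 bits

log₂(4) = 2.00000 bits

D_KL(P||U) = 2.00000 - 1.85758 = 0.14242 ≈ 0.1424 bits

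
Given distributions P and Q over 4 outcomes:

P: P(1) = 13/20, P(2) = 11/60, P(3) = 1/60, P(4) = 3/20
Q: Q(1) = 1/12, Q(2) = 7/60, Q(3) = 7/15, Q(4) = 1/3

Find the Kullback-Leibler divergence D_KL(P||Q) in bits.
1.7929 bits

D_KL(P||Q) = Σ P(x) log₂(P(x)/Q(x))

Computing term by term:
  P(1)·log₂(P(1)/Q(1)) = (13/20)·log₂((13/20)/(1/12)) = 1.92626
  P(2)·log₂(P(2)/Q(2)) = (11/60)·log₂((11/60)/(7/60)) = 0.11955
  P(3)·log₂(P(3)/Q(3)) = (1/60)·log₂((1/60)/(7/15)) = -0.08012
  P(4)·log₂(P(4)/Q(4)) = (3/20)·log₂((3/20)/(1/3)) = -0.17280

D_KL(P||Q) = 1.92626 + 0.11955 - 0.08012 - 0.17280 = 1.79289 ≈ 1.7929 bits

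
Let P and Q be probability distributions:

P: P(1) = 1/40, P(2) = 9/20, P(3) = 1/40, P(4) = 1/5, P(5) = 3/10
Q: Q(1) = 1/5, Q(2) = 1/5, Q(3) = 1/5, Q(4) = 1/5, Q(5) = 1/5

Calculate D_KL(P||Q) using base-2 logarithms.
0.5520 bits

D_KL(P||Q) = Σ P(x) log₂(P(x)/Q(x))

Computing term by term:
  P(1)·log₂(P(1)/Q(1)) = (1/40)·log₂((1/40)/(1/5)) = -0.07500
  P(2)·log₂(P(2)/Q(2)) = (9/20)·log₂((9/20)/(1/5)) = 0.52647
  P(3)·log₂(P(3)/Q(3)) = (1/40)·log₂((1/40)/(1/5)) = -0.07500
  P(4)·log₂(P(4)/Q(4)) = (1/5)·log₂((1/5)/(1/5)) = 0.00000
  P(5)·log₂(P(5)/Q(5)) = (3/10)·log₂((3/10)/(1/5)) = 0.17549

D_KL(P||Q) = -0.07500 + 0.52647 - 0.07500 + 0.00000 + 0.17549 = 0.55196 ≈ 0.5520 bits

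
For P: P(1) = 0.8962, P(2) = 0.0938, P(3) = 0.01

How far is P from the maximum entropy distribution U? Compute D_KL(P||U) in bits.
1.0566 bits

U(i) = 1/3 for all i

D_KL(P||U) = Σ P(x) log₂(P(x) / (1/3))
           = Σ P(x) log₂(P(x)) + log₂(3)
           = log₂(3) - H(P)

H(P) = -Σ P(x) log₂(P(x)):
  -P(1)·log₂(P(1)) = -(0.8962)·log₂(0.8962) = 0.14170
  -P(2)·log₂(P(2)) = -(0.0938)·log₂(0.0938) = 0.32026
  -P(3)·log₂(P(3)) = -(0.01)·log₂(0.01) = 0.06644
H(P) = 0.14170 + 0.32026 + 0.06644 = 0.52840 bits

log₂(3) = 1.58496 bits

D_KL(P||U) = 1.58496 - 0.52840 = 1.05656 ≈ 1.0566 bits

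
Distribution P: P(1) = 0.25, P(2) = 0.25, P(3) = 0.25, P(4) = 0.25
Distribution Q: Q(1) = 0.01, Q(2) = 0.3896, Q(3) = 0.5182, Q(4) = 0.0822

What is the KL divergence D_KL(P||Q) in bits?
1.1392 bits

D_KL(P||Q) = Σ P(x) log₂(P(x)/Q(x))

Computing term by term:
  P(1)·log₂(P(1)/Q(1)) = 0.25·log₂(0.25/0.01) = 1.16096
  P(2)·log₂(P(2)/Q(2)) = 0.25·log₂(0.25/0.3896) = -0.16002
  P(3)·log₂(P(3)/Q(3)) = 0.25·log₂(0.25/0.5182) = -0.26290
  P(4)·log₂(P(4)/Q(4)) = 0.25·log₂(0.25/0.0822) = 0.40118

D_KL(P||Q) = 1.16096 - 0.16002 - 0.26290 + 0.40118 = 1.13922 ≈ 1.1392 bits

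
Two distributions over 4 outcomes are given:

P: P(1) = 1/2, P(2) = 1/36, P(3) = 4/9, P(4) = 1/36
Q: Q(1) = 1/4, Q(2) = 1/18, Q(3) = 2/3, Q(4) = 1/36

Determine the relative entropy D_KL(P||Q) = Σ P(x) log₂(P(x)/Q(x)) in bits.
0.2122 bits

D_KL(P||Q) = Σ P(x) log₂(P(x)/Q(x))

Computing term by term:
  P(1)·log₂(P(1)/Q(1)) = (1/2)·log₂((1/2)/(1/4)) = 0.50000
  P(2)·log₂(P(2)/Q(2)) = (1/36)·log₂((1/36)/(1/18)) = -0.02778
  P(3)·log₂(P(3)/Q(3)) = (4/9)·log₂((4/9)/(2/3)) = -0.25998
  P(4)·log₂(P(4)/Q(4)) = (1/36)·log₂((1/36)/(1/36)) = 0.00000

D_KL(P||Q) = 0.50000 - 0.02778 - 0.25998 + 0.00000 = 0.21224 ≈ 0.2122 bits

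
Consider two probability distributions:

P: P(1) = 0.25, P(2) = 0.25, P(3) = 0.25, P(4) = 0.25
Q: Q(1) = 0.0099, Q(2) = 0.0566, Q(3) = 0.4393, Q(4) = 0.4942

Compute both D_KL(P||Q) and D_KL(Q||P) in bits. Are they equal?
D_KL(P||Q) = 1.2512 bits, D_KL(Q||P) = 0.6757 bits. No, they are not equal.

D_KL(P||Q) = Σ P(x) log₂(P(x)/Q(x))

Computing term by term:
  P(1)·log₂(P(1)/Q(1)) = 0.25·log₂(0.25/0.0099) = 1.16459
  P(2)·log₂(P(2)/Q(2)) = 0.25·log₂(0.25/0.0566) = 0.53576
  P(3)·log₂(P(3)/Q(3)) = 0.25·log₂(0.25/0.4393) = -0.20332
  P(4)·log₂(P(4)/Q(4)) = 0.25·log₂(0.25/0.4942) = -0.24579

D_KL(P||Q) = 1.16459 + 0.53576 - 0.20332 - 0.24579 = 1.25124 ≈ 1.2512 bits

D_KL(Q||P) = Σ Q(x) log₂(Q(x)/P(x))

Computing term by term:
  Q(1)·log₂(Q(1)/P(1)) = 0.0099·log₂(0.0099/0.25) = -0.04612
  Q(2)·log₂(Q(2)/P(2)) = 0.0566·log₂(0.0566/0.25) = -0.12130
  Q(3)·log₂(Q(3)/P(3)) = 0.4393·log₂(0.4393/0.25) = 0.35727
  Q(4)·log₂(Q(4)/P(4)) = 0.4942·log₂(0.4942/0.25) = 0.48588

D_KL(Q||P) = -0.04612 - 0.12130 + 0.35727 + 0.48588 = 0.67573 ≈ 0.6757 bits

These are NOT equal (difference: 0.5755 bits). KL divergence is asymmetric: D_KL(P||Q) ≠ D_KL(Q||P) in general.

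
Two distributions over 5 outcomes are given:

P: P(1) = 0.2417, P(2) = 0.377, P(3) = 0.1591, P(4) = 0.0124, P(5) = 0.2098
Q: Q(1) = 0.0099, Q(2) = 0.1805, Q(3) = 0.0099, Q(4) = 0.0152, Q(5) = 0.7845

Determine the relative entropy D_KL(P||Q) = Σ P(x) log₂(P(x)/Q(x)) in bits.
1.7493 bits

D_KL(P||Q) = Σ P(x) log₂(P(x)/Q(x))

Computing term by term:
  P(1)·log₂(P(1)/Q(1)) = 0.2417·log₂(0.2417/0.0099) = 1.11415
  P(2)·log₂(P(2)/Q(2)) = 0.377·log₂(0.377/0.1805) = 0.40059
  P(3)·log₂(P(3)/Q(3)) = 0.1591·log₂(0.1591/0.0099) = 0.63741
  P(4)·log₂(P(4)/Q(4)) = 0.0124·log₂(0.0124/0.0152) = -0.00364
  P(5)·log₂(P(5)/Q(5)) = 0.2098·log₂(0.2098/0.7845) = -0.39920

D_KL(P||Q) = 1.11415 + 0.40059 + 0.63741 - 0.00364 - 0.39920 = 1.74931 ≈ 1.7493 bits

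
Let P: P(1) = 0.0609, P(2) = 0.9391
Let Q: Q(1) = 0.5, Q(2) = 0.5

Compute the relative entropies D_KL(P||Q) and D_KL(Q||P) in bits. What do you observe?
D_KL(P||Q) = 0.6690 bits, D_KL(Q||P) = 1.0640 bits. The two directions give different values (D_KL(Q||P) exceeds D_KL(P||Q) by 0.3950 bits): KL divergence is asymmetric.

D_KL(P||Q) = Σ P(x) log₂(P(x)/Q(x))

Computing term by term:
  P(1)·log₂(P(1)/Q(1)) = 0.0609·log₂(0.0609/0.5) = -0.18498
  P(2)·log₂(P(2)/Q(2)) = 0.9391·log₂(0.9391/0.5) = 0.85397

D_KL(P||Q) = -0.18498 + 0.85397 = 0.66899 ≈ 0.6690 bits

D_KL(Q||P) = Σ Q(x) log₂(Q(x)/P(x))

Computing term by term:
  Q(1)·log₂(Q(1)/P(1)) = 0.5·log₂(0.5/0.0609) = 1.51871
  Q(2)·log₂(Q(2)/P(2)) = 0.5·log₂(0.5/0.9391) = -0.45468

D_KL(Q||P) = 1.51871 - 0.45468 = 1.06403 ≈ 1.0640 bits

These are NOT equal (difference: 0.3950 bits). KL divergence is asymmetric: D_KL(P||Q) ≠ D_KL(Q||P) in general.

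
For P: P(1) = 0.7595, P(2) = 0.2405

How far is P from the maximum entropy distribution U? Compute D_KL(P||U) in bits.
0.2041 bits

U(i) = 1/2 for all i

D_KL(P||U) = Σ P(x) log₂(P(x) / (1/2))
           = Σ P(x) log₂(P(x)) + log₂(2)
           = log₂(2) - H(P)

H(P) = -Σ P(x) log₂(P(x)):
  -P(1)·log₂(P(1)) = -(0.7595)·log₂(0.7595) = 0.30143
  -P(2)·log₂(P(2)) = -(0.2405)·log₂(0.2405) = 0.49444
H(P) = 0.30143 + 0.49444 = 0.79587 bits

log₂(2) = 1.00000 bits

D_KL(P||U) = 1.00000 - 0.79587 = 0.20413 ≈ 0.2041 bits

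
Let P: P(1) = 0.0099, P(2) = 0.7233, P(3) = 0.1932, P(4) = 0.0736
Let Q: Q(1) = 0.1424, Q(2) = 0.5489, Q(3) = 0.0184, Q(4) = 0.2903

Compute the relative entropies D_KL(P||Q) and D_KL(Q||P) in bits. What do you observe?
D_KL(P||Q) = 0.7595 bits, D_KL(Q||P) = 0.8415 bits. The two directions give different values (D_KL(Q||P) exceeds D_KL(P||Q) by 0.0820 bits): KL divergence is asymmetric.

D_KL(P||Q) = Σ P(x) log₂(P(x)/Q(x))

Computing term by term:
  P(1)·log₂(P(1)/Q(1)) = 0.0099·log₂(0.0099/0.1424) = -0.03808
  P(2)·log₂(P(2)/Q(2)) = 0.7233·log₂(0.7233/0.5489) = 0.28791
  P(3)·log₂(P(3)/Q(3)) = 0.1932·log₂(0.1932/0.0184) = 0.65540
  P(4)·log₂(P(4)/Q(4)) = 0.0736·log₂(0.0736/0.2903) = -0.14571

D_KL(P||Q) = -0.03808 + 0.28791 + 0.65540 - 0.14571 = 0.75952 ≈ 0.7595 bits

D_KL(Q||P) = Σ Q(x) log₂(Q(x)/P(x))

Computing term by term:
  Q(1)·log₂(Q(1)/P(1)) = 0.1424·log₂(0.1424/0.0099) = 0.54772
  Q(2)·log₂(Q(2)/P(2)) = 0.5489·log₂(0.5489/0.7233) = -0.21849
  Q(3)·log₂(Q(3)/P(3)) = 0.0184·log₂(0.0184/0.1932) = -0.06242
  Q(4)·log₂(Q(4)/P(4)) = 0.2903·log₂(0.2903/0.0736) = 0.57473

D_KL(Q||P) = 0.54772 - 0.21849 - 0.06242 + 0.57473 = 0.84154 ≈ 0.8415 bits

These are NOT equal (difference: 0.0820 bits). KL divergence is asymmetric: D_KL(P||Q) ≠ D_KL(Q||P) in general.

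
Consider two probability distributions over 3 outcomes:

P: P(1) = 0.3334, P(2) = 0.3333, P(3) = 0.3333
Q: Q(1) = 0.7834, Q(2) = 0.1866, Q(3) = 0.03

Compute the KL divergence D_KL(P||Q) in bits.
1.0258 bits

D_KL(P||Q) = Σ P(x) log₂(P(x)/Q(x))

Computing term by term:
  P(1)·log₂(P(1)/Q(1)) = 0.3334·log₂(0.3334/0.7834) = -0.41091
  P(2)·log₂(P(2)/Q(2)) = 0.3333·log₂(0.3333/0.1866) = 0.27893
  P(3)·log₂(P(3)/Q(3)) = 0.3333·log₂(0.3333/0.03) = 1.15781

D_KL(P||Q) = -0.41091 + 0.27893 + 1.15781 = 1.02583 ≈ 1.0258 bits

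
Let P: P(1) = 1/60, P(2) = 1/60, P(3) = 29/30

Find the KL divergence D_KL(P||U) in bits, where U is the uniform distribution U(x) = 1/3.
1.3408 bits

U(i) = 1/3 for all i

D_KL(P||U) = Σ P(x) log₂(P(x) / (1/3))
           = Σ P(x) log₂(P(x)) + log₂(3)
           = log₂(3) - H(P)

H(P) = -Σ P(x) log₂(P(x)):
  -P(1)·log₂(P(1)) = -(1/60)·log₂(1/60) = 0.09845
  -P(2)·log₂(P(2)) = -(1/60)·log₂(1/60) = 0.09845
  -P(3)·log₂(P(3)) = -(29/30)·log₂(29/30) = 0.04728
H(P) = 0.09845 + 0.09845 + 0.04728 = 0.24418 bits

log₂(3) = 1.58496 bits

D_KL(P||U) = 1.58496 - 0.24418 = 1.34078 ≈ 1.3408 bits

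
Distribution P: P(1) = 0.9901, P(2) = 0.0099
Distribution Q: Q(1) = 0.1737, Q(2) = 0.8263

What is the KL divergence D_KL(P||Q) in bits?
2.4229 bits

D_KL(P||Q) = Σ P(x) log₂(P(x)/Q(x))

Computing term by term:
  P(1)·log₂(P(1)/Q(1)) = 0.9901·log₂(0.9901/0.1737) = 2.48612
  P(2)·log₂(P(2)/Q(2)) = 0.0099·log₂(0.0099/0.8263) = -0.06319

D_KL(P||Q) = 2.48612 - 0.06319 = 2.42293 ≈ 2.4229 bits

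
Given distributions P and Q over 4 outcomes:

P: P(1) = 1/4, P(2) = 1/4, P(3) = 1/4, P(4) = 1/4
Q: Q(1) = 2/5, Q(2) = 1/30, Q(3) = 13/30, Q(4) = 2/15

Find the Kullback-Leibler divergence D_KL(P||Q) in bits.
0.5855 bits

D_KL(P||Q) = Σ P(x) log₂(P(x)/Q(x))

Computing term by term:
  P(1)·log₂(P(1)/Q(1)) = (1/4)·log₂((1/4)/(2/5)) = -0.16952
  P(2)·log₂(P(2)/Q(2)) = (1/4)·log₂((1/4)/(1/30)) = 0.72672
  P(3)·log₂(P(3)/Q(3)) = (1/4)·log₂((1/4)/(13/30)) = -0.19839
  P(4)·log₂(P(4)/Q(4)) = (1/4)·log₂((1/4)/(2/15)) = 0.22672

D_KL(P||Q) = -0.16952 + 0.72672 - 0.19839 + 0.22672 = 0.58553 ≈ 0.5855 bits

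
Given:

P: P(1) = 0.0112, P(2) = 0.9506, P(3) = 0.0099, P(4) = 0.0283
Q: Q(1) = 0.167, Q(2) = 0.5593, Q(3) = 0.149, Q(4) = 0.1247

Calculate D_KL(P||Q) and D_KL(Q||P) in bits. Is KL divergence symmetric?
D_KL(P||Q) = 0.5845 bits, D_KL(Q||P) = 1.0727 bits. No, KL divergence is not symmetric.

D_KL(P||Q) = Σ P(x) log₂(P(x)/Q(x))

Computing term by term:
  P(1)·log₂(P(1)/Q(1)) = 0.0112·log₂(0.0112/0.167) = -0.04366
  P(2)·log₂(P(2)/Q(2)) = 0.9506·log₂(0.9506/0.5593) = 0.72741
  P(3)·log₂(P(3)/Q(3)) = 0.0099·log₂(0.0099/0.149) = -0.03873
  P(4)·log₂(P(4)/Q(4)) = 0.0283·log₂(0.0283/0.1247) = -0.06055

D_KL(P||Q) = -0.04366 + 0.72741 - 0.03873 - 0.06055 = 0.58447 ≈ 0.5845 bits

D_KL(Q||P) = Σ Q(x) log₂(Q(x)/P(x))

Computing term by term:
  Q(1)·log₂(Q(1)/P(1)) = 0.167·log₂(0.167/0.0112) = 0.65101
  Q(2)·log₂(Q(2)/P(2)) = 0.5593·log₂(0.5593/0.9506) = -0.42799
  Q(3)·log₂(Q(3)/P(3)) = 0.149·log₂(0.149/0.0099) = 0.58285
  Q(4)·log₂(Q(4)/P(4)) = 0.1247·log₂(0.1247/0.0283) = 0.26681

D_KL(Q||P) = 0.65101 - 0.42799 + 0.58285 + 0.26681 = 1.07268 ≈ 1.0727 bits

These are NOT equal (difference: 0.4882 bits). KL divergence is asymmetric: D_KL(P||Q) ≠ D_KL(Q||P) in general.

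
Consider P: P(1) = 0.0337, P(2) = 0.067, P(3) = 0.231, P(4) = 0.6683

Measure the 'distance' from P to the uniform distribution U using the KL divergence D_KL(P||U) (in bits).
0.6970 bits

U(i) = 1/4 for all i

D_KL(P||U) = Σ P(x) log₂(P(x) / (1/4))
           = Σ P(x) log₂(P(x)) + log₂(4)
           = log₂(4) - H(P)

H(P) = -Σ P(x) log₂(P(x)):
  -P(1)·log₂(P(1)) = -(0.0337)·log₂(0.0337) = 0.16483
  -P(2)·log₂(P(2)) = -(0.067)·log₂(0.067) = 0.26128
  -P(3)·log₂(P(3)) = -(0.231)·log₂(0.231) = 0.48834
  -P(4)·log₂(P(4)) = -(0.6683)·log₂(0.6683) = 0.38857
H(P) = 0.16483 + 0.26128 + 0.48834 + 0.38857 = 1.30302 bits

log₂(4) = 2.00000 bits

D_KL(P||U) = 2.00000 - 1.30302 = 0.69698 ≈ 0.6970 bits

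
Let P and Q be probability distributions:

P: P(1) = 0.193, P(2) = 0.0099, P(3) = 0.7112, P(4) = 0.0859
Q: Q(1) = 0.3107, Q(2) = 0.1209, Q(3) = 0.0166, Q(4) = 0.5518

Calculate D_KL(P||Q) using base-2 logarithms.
3.4566 bits

D_KL(P||Q) = Σ P(x) log₂(P(x)/Q(x))

Computing term by term:
  P(1)·log₂(P(1)/Q(1)) = 0.193·log₂(0.193/0.3107) = -0.13258
  P(2)·log₂(P(2)/Q(2)) = 0.0099·log₂(0.0099/0.1209) = -0.03574
  P(3)·log₂(P(3)/Q(3)) = 0.7112·log₂(0.7112/0.0166) = 3.85542
  P(4)·log₂(P(4)/Q(4)) = 0.0859·log₂(0.0859/0.5518) = -0.23051

D_KL(P||Q) = -0.13258 - 0.03574 + 3.85542 - 0.23051 = 3.45659 ≈ 3.4566 bits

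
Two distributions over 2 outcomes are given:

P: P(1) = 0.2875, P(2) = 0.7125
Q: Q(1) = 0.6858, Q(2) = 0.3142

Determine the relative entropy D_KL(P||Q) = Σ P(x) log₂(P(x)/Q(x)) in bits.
0.4810 bits

D_KL(P||Q) = Σ P(x) log₂(P(x)/Q(x))

Computing term by term:
  P(1)·log₂(P(1)/Q(1)) = 0.2875·log₂(0.2875/0.6858) = -0.36059
  P(2)·log₂(P(2)/Q(2)) = 0.7125·log₂(0.7125/0.3142) = 0.84161

D_KL(P||Q) = -0.36059 + 0.84161 = 0.48102 ≈ 0.4810 bits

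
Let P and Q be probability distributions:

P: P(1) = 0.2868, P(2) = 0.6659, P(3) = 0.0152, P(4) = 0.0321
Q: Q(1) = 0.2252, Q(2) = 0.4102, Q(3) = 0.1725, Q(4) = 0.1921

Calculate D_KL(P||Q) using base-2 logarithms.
0.4294 bits

D_KL(P||Q) = Σ P(x) log₂(P(x)/Q(x))

Computing term by term:
  P(1)·log₂(P(1)/Q(1)) = 0.2868·log₂(0.2868/0.2252) = 0.10005
  P(2)·log₂(P(2)/Q(2)) = 0.6659·log₂(0.6659/0.4102) = 0.46545
  P(3)·log₂(P(3)/Q(3)) = 0.0152·log₂(0.0152/0.1725) = -0.05327
  P(4)·log₂(P(4)/Q(4)) = 0.0321·log₂(0.0321/0.1921) = -0.08286

D_KL(P||Q) = 0.10005 + 0.46545 - 0.05327 - 0.08286 = 0.42937 ≈ 0.4294 bits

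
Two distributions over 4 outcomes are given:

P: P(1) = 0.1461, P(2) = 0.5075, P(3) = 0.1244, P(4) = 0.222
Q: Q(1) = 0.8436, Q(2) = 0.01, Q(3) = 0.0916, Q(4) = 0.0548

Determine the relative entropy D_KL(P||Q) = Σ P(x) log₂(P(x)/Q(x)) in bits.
3.0086 bits

D_KL(P||Q) = Σ P(x) log₂(P(x)/Q(x))

Computing term by term:
  P(1)·log₂(P(1)/Q(1)) = 0.1461·log₂(0.1461/0.8436) = -0.36957
  P(2)·log₂(P(2)/Q(2)) = 0.5075·log₂(0.5075/0.01) = 2.87516
  P(3)·log₂(P(3)/Q(3)) = 0.1244·log₂(0.1244/0.0916) = 0.05493
  P(4)·log₂(P(4)/Q(4)) = 0.222·log₂(0.222/0.0548) = 0.44807

D_KL(P||Q) = -0.36957 + 2.87516 + 0.05493 + 0.44807 = 3.00859 ≈ 3.0086 bits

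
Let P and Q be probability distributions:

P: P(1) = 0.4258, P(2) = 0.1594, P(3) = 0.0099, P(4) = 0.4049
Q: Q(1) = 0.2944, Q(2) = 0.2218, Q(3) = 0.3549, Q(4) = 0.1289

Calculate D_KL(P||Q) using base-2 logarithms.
0.7682 bits

D_KL(P||Q) = Σ P(x) log₂(P(x)/Q(x))

Computing term by term:
  P(1)·log₂(P(1)/Q(1)) = 0.4258·log₂(0.4258/0.2944) = 0.22670
  P(2)·log₂(P(2)/Q(2)) = 0.1594·log₂(0.1594/0.2218) = -0.07597
  P(3)·log₂(P(3)/Q(3)) = 0.0099·log₂(0.0099/0.3549) = -0.05112
  P(4)·log₂(P(4)/Q(4)) = 0.4049·log₂(0.4049/0.1289) = 0.66862

D_KL(P||Q) = 0.22670 - 0.07597 - 0.05112 + 0.66862 = 0.76823 ≈ 0.7682 bits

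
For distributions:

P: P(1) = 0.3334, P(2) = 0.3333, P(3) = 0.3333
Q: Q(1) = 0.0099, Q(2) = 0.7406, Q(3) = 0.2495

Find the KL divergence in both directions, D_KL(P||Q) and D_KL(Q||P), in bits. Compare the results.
D_KL(P||Q) = 1.4469 bits, D_KL(Q||P) = 0.6986 bits. D_KL(P||Q) is larger than D_KL(Q||P) by 0.7483 bits; the two directions differ.

D_KL(P||Q) = Σ P(x) log₂(P(x)/Q(x))

Computing term by term:
  P(1)·log₂(P(1)/Q(1)) = 0.3334·log₂(0.3334/0.0099) = 1.69157
  P(2)·log₂(P(2)/Q(2)) = 0.3333·log₂(0.3333/0.7406) = -0.38392
  P(3)·log₂(P(3)/Q(3)) = 0.3333·log₂(0.3333/0.2495) = 0.13925

D_KL(P||Q) = 1.69157 - 0.38392 + 0.13925 = 1.44690 ≈ 1.4469 bits

D_KL(Q||P) = Σ Q(x) log₂(Q(x)/P(x))

Computing term by term:
  Q(1)·log₂(Q(1)/P(1)) = 0.0099·log₂(0.0099/0.3334) = -0.05023
  Q(2)·log₂(Q(2)/P(2)) = 0.7406·log₂(0.7406/0.3333) = 0.85308
  Q(3)·log₂(Q(3)/P(3)) = 0.2495·log₂(0.2495/0.3333) = -0.10424

D_KL(Q||P) = -0.05023 + 0.85308 - 0.10424 = 0.69861 ≈ 0.6986 bits

These are NOT equal (difference: 0.7483 bits). KL divergence is asymmetric: D_KL(P||Q) ≠ D_KL(Q||P) in general.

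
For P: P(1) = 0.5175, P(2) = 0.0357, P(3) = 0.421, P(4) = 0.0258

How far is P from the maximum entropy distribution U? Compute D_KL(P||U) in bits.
0.6750 bits

U(i) = 1/4 for all i

D_KL(P||U) = Σ P(x) log₂(P(x) / (1/4))
           = Σ P(x) log₂(P(x)) + log₂(4)
           = log₂(4) - H(P)

H(P) = -Σ P(x) log₂(P(x)):
  -P(1)·log₂(P(1)) = -(0.5175)·log₂(0.5175) = 0.49182
  -P(2)·log₂(P(2)) = -(0.0357)·log₂(0.0357) = 0.17164
  -P(3)·log₂(P(3)) = -(0.421)·log₂(0.421) = 0.52545
  -P(4)·log₂(P(4)) = -(0.0258)·log₂(0.0258) = 0.13613
H(P) = 0.49182 + 0.17164 + 0.52545 + 0.13613 = 1.32504 bits

log₂(4) = 2.00000 bits

D_KL(P||U) = 2.00000 - 1.32504 = 0.67496 ≈ 0.6750 bits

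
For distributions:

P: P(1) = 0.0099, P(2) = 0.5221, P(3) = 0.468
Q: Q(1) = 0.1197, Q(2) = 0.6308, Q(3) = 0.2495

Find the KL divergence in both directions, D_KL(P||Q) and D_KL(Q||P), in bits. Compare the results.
D_KL(P||Q) = 0.2466 bits, D_KL(Q||P) = 0.3761 bits. D_KL(Q||P) is larger than D_KL(P||Q) by 0.1295 bits; the two directions differ.

D_KL(P||Q) = Σ P(x) log₂(P(x)/Q(x))

Computing term by term:
  P(1)·log₂(P(1)/Q(1)) = 0.0099·log₂(0.0099/0.1197) = -0.03560
  P(2)·log₂(P(2)/Q(2)) = 0.5221·log₂(0.5221/0.6308) = -0.14246
  P(3)·log₂(P(3)/Q(3)) = 0.468·log₂(0.468/0.2495) = 0.42470

D_KL(P||Q) = -0.03560 - 0.14246 + 0.42470 = 0.24664 ≈ 0.2466 bits

D_KL(Q||P) = Σ Q(x) log₂(Q(x)/P(x))

Computing term by term:
  Q(1)·log₂(Q(1)/P(1)) = 0.1197·log₂(0.1197/0.0099) = 0.43042
  Q(2)·log₂(Q(2)/P(2)) = 0.6308·log₂(0.6308/0.5221) = 0.17212
  Q(3)·log₂(Q(3)/P(3)) = 0.2495·log₂(0.2495/0.468) = -0.22641

D_KL(Q||P) = 0.43042 + 0.17212 - 0.22641 = 0.37613 ≈ 0.3761 bits

These are NOT equal (difference: 0.1295 bits). KL divergence is asymmetric: D_KL(P||Q) ≠ D_KL(Q||P) in general.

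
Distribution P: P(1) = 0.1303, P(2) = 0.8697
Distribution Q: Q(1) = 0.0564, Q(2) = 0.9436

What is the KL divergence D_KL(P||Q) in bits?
0.0551 bits

D_KL(P||Q) = Σ P(x) log₂(P(x)/Q(x))

Computing term by term:
  P(1)·log₂(P(1)/Q(1)) = 0.1303·log₂(0.1303/0.0564) = 0.15741
  P(2)·log₂(P(2)/Q(2)) = 0.8697·log₂(0.8697/0.9436) = -0.10233

D_KL(P||Q) = 0.15741 - 0.10233 = 0.05508 ≈ 0.0551 bits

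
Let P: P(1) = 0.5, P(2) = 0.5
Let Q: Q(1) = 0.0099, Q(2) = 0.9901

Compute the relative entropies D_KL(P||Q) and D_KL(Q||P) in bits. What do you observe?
D_KL(P||Q) = 2.3364 bits, D_KL(Q||P) = 0.9199 bits. The two directions give different values (D_KL(P||Q) exceeds D_KL(Q||P) by 1.4165 bits): KL divergence is asymmetric.

D_KL(P||Q) = Σ P(x) log₂(P(x)/Q(x))

Computing term by term:
  P(1)·log₂(P(1)/Q(1)) = 0.5·log₂(0.5/0.0099) = 2.82918
  P(2)·log₂(P(2)/Q(2)) = 0.5·log₂(0.5/0.9901) = -0.49282

D_KL(P||Q) = 2.82918 - 0.49282 = 2.33636 ≈ 2.3364 bits

D_KL(Q||P) = Σ Q(x) log₂(Q(x)/P(x))

Computing term by term:
  Q(1)·log₂(Q(1)/P(1)) = 0.0099·log₂(0.0099/0.5) = -0.05602
  Q(2)·log₂(Q(2)/P(2)) = 0.9901·log₂(0.9901/0.5) = 0.97589

D_KL(Q||P) = -0.05602 + 0.97589 = 0.91987 ≈ 0.9199 bits

These are NOT equal (difference: 1.4165 bits). KL divergence is asymmetric: D_KL(P||Q) ≠ D_KL(Q||P) in general.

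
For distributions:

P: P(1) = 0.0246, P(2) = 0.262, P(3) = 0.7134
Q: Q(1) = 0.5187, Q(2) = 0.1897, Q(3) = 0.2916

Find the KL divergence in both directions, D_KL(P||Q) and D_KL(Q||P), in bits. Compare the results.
D_KL(P||Q) = 0.9347 bits, D_KL(Q||P) = 1.8166 bits. D_KL(Q||P) is larger than D_KL(P||Q) by 0.8819 bits; the two directions differ.

D_KL(P||Q) = Σ P(x) log₂(P(x)/Q(x))

Computing term by term:
  P(1)·log₂(P(1)/Q(1)) = 0.0246·log₂(0.0246/0.5187) = -0.10819
  P(2)·log₂(P(2)/Q(2)) = 0.262·log₂(0.262/0.1897) = 0.12205
  P(3)·log₂(P(3)/Q(3)) = 0.7134·log₂(0.7134/0.2916) = 0.92080

D_KL(P||Q) = -0.10819 + 0.12205 + 0.92080 = 0.93466 ≈ 0.9347 bits

D_KL(Q||P) = Σ Q(x) log₂(Q(x)/P(x))

Computing term by term:
  Q(1)·log₂(Q(1)/P(1)) = 0.5187·log₂(0.5187/0.0246) = 2.28133
  Q(2)·log₂(Q(2)/P(2)) = 0.1897·log₂(0.1897/0.262) = -0.08837
  Q(3)·log₂(Q(3)/P(3)) = 0.2916·log₂(0.2916/0.7134) = -0.37637

D_KL(Q||P) = 2.28133 - 0.08837 - 0.37637 = 1.81659 ≈ 1.8166 bits

These are NOT equal (difference: 0.8819 bits). KL divergence is asymmetric: D_KL(P||Q) ≠ D_KL(Q||P) in general.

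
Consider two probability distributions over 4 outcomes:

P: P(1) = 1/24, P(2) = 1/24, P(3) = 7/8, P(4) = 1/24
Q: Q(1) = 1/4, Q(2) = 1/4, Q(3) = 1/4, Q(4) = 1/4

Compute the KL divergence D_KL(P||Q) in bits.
1.2583 bits

D_KL(P||Q) = Σ P(x) log₂(P(x)/Q(x))

Computing term by term:
  P(1)·log₂(P(1)/Q(1)) = (1/24)·log₂((1/24)/(1/4)) = -0.10771
  P(2)·log₂(P(2)/Q(2)) = (1/24)·log₂((1/24)/(1/4)) = -0.10771
  P(3)·log₂(P(3)/Q(3)) = (7/8)·log₂((7/8)/(1/4)) = 1.58144
  P(4)·log₂(P(4)/Q(4)) = (1/24)·log₂((1/24)/(1/4)) = -0.10771

D_KL(P||Q) = -0.10771 - 0.10771 + 1.58144 - 0.10771 = 1.25831 ≈ 1.2583 bits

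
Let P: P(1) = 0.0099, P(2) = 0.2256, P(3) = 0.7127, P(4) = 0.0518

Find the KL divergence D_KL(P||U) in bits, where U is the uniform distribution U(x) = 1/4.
0.8800 bits

U(i) = 1/4 for all i

D_KL(P||U) = Σ P(x) log₂(P(x) / (1/4))
           = Σ P(x) log₂(P(x)) + log₂(4)
           = log₂(4) - H(P)

H(P) = -Σ P(x) log₂(P(x)):
  -P(1)·log₂(P(1)) = -(0.0099)·log₂(0.0099) = 0.06592
  -P(2)·log₂(P(2)) = -(0.2256)·log₂(0.2256) = 0.48463
  -P(3)·log₂(P(3)) = -(0.7127)·log₂(0.7127) = 0.34825
  -P(4)·log₂(P(4)) = -(0.0518)·log₂(0.0518) = 0.22123
H(P) = 0.06592 + 0.48463 + 0.34825 + 0.22123 = 1.12003 bits

log₂(4) = 2.00000 bits

D_KL(P||U) = 2.00000 - 1.12003 = 0.87997 ≈ 0.8800 bits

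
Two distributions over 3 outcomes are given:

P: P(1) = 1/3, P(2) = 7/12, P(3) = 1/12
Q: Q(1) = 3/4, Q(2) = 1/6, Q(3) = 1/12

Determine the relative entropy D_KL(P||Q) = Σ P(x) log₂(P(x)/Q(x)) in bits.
0.6643 bits

D_KL(P||Q) = Σ P(x) log₂(P(x)/Q(x))

Computing term by term:
  P(1)·log₂(P(1)/Q(1)) = (1/3)·log₂((1/3)/(3/4)) = -0.38998
  P(2)·log₂(P(2)/Q(2)) = (7/12)·log₂((7/12)/(1/6)) = 1.05429
  P(3)·log₂(P(3)/Q(3)) = (1/12)·log₂((1/12)/(1/12)) = 0.00000

D_KL(P||Q) = -0.38998 + 1.05429 + 0.00000 = 0.66431 ≈ 0.6643 bits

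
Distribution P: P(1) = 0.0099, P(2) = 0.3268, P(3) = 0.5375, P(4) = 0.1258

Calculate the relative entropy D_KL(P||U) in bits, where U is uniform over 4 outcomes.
0.5491 bits

U(i) = 1/4 for all i

D_KL(P||U) = Σ P(x) log₂(P(x) / (1/4))
           = Σ P(x) log₂(P(x)) + log₂(4)
           = log₂(4) - H(P)

H(P) = -Σ P(x) log₂(P(x)):
  -P(1)·log₂(P(1)) = -(0.0099)·log₂(0.0099) = 0.06592
  -P(2)·log₂(P(2)) = -(0.3268)·log₂(0.3268) = 0.52730
  -P(3)·log₂(P(3)) = -(0.5375)·log₂(0.5375) = 0.48142
  -P(4)·log₂(P(4)) = -(0.1258)·log₂(0.1258) = 0.37624
H(P) = 0.06592 + 0.52730 + 0.48142 + 0.37624 = 1.45088 bits

log₂(4) = 2.00000 bits

D_KL(P||U) = 2.00000 - 1.45088 = 0.54912 ≈ 0.5491 bits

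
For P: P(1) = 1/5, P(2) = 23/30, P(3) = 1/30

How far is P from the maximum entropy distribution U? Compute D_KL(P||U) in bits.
0.6631 bits

U(i) = 1/3 for all i

D_KL(P||U) = Σ P(x) log₂(P(x) / (1/3))
           = Σ P(x) log₂(P(x)) + log₂(3)
           = log₂(3) - H(P)

H(P) = -Σ P(x) log₂(P(x)):
  -P(1)·log₂(P(1)) = -(1/5)·log₂(1/5) = 0.46439
  -P(2)·log₂(P(2)) = -(23/30)·log₂(23/30) = 0.29389
  -P(3)·log₂(P(3)) = -(1/30)·log₂(1/30) = 0.16356
H(P) = 0.46439 + 0.29389 + 0.16356 = 0.92184 bits

log₂(3) = 1.58496 bits

D_KL(P||U) = 1.58496 - 0.92184 = 0.66312 ≈ 0.6631 bits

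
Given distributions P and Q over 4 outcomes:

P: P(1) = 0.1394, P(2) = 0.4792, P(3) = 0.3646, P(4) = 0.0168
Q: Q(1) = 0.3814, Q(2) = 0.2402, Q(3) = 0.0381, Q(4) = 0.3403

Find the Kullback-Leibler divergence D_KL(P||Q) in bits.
1.3902 bits

D_KL(P||Q) = Σ P(x) log₂(P(x)/Q(x))

Computing term by term:
  P(1)·log₂(P(1)/Q(1)) = 0.1394·log₂(0.1394/0.3814) = -0.20242
  P(2)·log₂(P(2)/Q(2)) = 0.4792·log₂(0.4792/0.2402) = 0.47747
  P(3)·log₂(P(3)/Q(3)) = 0.3646·log₂(0.3646/0.0381) = 1.18803
  P(4)·log₂(P(4)/Q(4)) = 0.0168·log₂(0.0168/0.3403) = -0.07292

D_KL(P||Q) = -0.20242 + 0.47747 + 1.18803 - 0.07292 = 1.39016 ≈ 1.3902 bits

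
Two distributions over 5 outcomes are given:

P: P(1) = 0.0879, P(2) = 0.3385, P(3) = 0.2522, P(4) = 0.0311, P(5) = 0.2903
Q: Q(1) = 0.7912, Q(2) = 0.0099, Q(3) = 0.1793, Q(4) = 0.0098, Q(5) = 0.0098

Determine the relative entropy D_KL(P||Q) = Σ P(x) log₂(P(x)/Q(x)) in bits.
3.0413 bits

D_KL(P||Q) = Σ P(x) log₂(P(x)/Q(x))

Computing term by term:
  P(1)·log₂(P(1)/Q(1)) = 0.0879·log₂(0.0879/0.7912) = -0.27865
  P(2)·log₂(P(2)/Q(2)) = 0.3385·log₂(0.3385/0.0099) = 1.72486
  P(3)·log₂(P(3)/Q(3)) = 0.2522·log₂(0.2522/0.1793) = 0.12413
  P(4)·log₂(P(4)/Q(4)) = 0.0311·log₂(0.0311/0.0098) = 0.05181
  P(5)·log₂(P(5)/Q(5)) = 0.2903·log₂(0.2903/0.0098) = 1.41917

D_KL(P||Q) = -0.27865 + 1.72486 + 0.12413 + 0.05181 + 1.41917 = 3.04132 ≈ 3.0413 bits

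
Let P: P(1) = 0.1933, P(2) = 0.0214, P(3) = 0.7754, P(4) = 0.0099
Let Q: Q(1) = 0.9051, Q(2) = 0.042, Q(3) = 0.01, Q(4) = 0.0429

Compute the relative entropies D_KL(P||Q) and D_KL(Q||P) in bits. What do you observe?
D_KL(P||Q) = 4.3948 bits, D_KL(Q||P) = 2.0847 bits. The two directions give different values (D_KL(P||Q) exceeds D_KL(Q||P) by 2.3101 bits): KL divergence is asymmetric.

D_KL(P||Q) = Σ P(x) log₂(P(x)/Q(x))

Computing term by term:
  P(1)·log₂(P(1)/Q(1)) = 0.1933·log₂(0.1933/0.9051) = -0.43052
  P(2)·log₂(P(2)/Q(2)) = 0.0214·log₂(0.0214/0.042) = -0.02082
  P(3)·log₂(P(3)/Q(3)) = 0.7754·log₂(0.7754/0.01) = 4.86708
  P(4)·log₂(P(4)/Q(4)) = 0.0099·log₂(0.0099/0.0429) = -0.02094

D_KL(P||Q) = -0.43052 - 0.02082 + 4.86708 - 0.02094 = 4.39480 ≈ 4.3948 bits

D_KL(Q||P) = Σ Q(x) log₂(Q(x)/P(x))

Computing term by term:
  Q(1)·log₂(Q(1)/P(1)) = 0.9051·log₂(0.9051/0.1933) = 2.01587
  Q(2)·log₂(Q(2)/P(2)) = 0.042·log₂(0.042/0.0214) = 0.04086
  Q(3)·log₂(Q(3)/P(3)) = 0.01·log₂(0.01/0.7754) = -0.06277
  Q(4)·log₂(Q(4)/P(4)) = 0.0429·log₂(0.0429/0.0099) = 0.09075

D_KL(Q||P) = 2.01587 + 0.04086 - 0.06277 + 0.09075 = 2.08471 ≈ 2.0847 bits

These are NOT equal (difference: 2.3101 bits). KL divergence is asymmetric: D_KL(P||Q) ≠ D_KL(Q||P) in general.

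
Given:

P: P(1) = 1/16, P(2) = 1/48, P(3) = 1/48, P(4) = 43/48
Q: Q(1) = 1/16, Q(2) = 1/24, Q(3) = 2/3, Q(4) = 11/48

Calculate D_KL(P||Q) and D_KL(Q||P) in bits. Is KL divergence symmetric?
D_KL(P||Q) = 1.6370 bits, D_KL(Q||P) = 2.9243 bits. No, KL divergence is not symmetric.

D_KL(P||Q) = Σ P(x) log₂(P(x)/Q(x))

Computing term by term:
  P(1)·log₂(P(1)/Q(1)) = (1/16)·log₂((1/16)/(1/16)) = 0.00000
  P(2)·log₂(P(2)/Q(2)) = (1/48)·log₂((1/48)/(1/24)) = -0.02083
  P(3)·log₂(P(3)/Q(3)) = (1/48)·log₂((1/48)/(2/3)) = -0.10417
  P(4)·log₂(P(4)/Q(4)) = (43/48)·log₂((43/48)/(11/48)) = 1.76195

D_KL(P||Q) = 0.00000 - 0.02083 - 0.10417 + 1.76195 = 1.63695 ≈ 1.6370 bits

D_KL(Q||P) = Σ Q(x) log₂(Q(x)/P(x))

Computing term by term:
  Q(1)·log₂(Q(1)/P(1)) = (1/16)·log₂((1/16)/(1/16)) = 0.00000
  Q(2)·log₂(Q(2)/P(2)) = (1/24)·log₂((1/24)/(1/48)) = 0.04167
  Q(3)·log₂(Q(3)/P(3)) = (2/3)·log₂((2/3)/(1/48)) = 3.33333
  Q(4)·log₂(Q(4)/P(4)) = (11/48)·log₂((11/48)/(43/48)) = -0.45073

D_KL(Q||P) = 0.00000 + 0.04167 + 3.33333 - 0.45073 = 2.92427 ≈ 2.9243 bits

These are NOT equal (difference: 1.2873 bits). KL divergence is asymmetric: D_KL(P||Q) ≠ D_KL(Q||P) in general.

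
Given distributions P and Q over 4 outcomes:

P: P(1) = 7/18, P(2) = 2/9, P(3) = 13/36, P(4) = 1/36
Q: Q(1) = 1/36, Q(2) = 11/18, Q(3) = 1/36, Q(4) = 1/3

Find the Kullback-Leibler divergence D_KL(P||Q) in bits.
2.3930 bits

D_KL(P||Q) = Σ P(x) log₂(P(x)/Q(x))

Computing term by term:
  P(1)·log₂(P(1)/Q(1)) = (7/18)·log₂((7/18)/(1/36)) = 1.48064
  P(2)·log₂(P(2)/Q(2)) = (2/9)·log₂((2/9)/(11/18)) = -0.32432
  P(3)·log₂(P(3)/Q(3)) = (13/36)·log₂((13/36)/(1/36)) = 1.33627
  P(4)·log₂(P(4)/Q(4)) = (1/36)·log₂((1/36)/(1/3)) = -0.09958

D_KL(P||Q) = 1.48064 - 0.32432 + 1.33627 - 0.09958 = 2.39301 ≈ 2.3930 bits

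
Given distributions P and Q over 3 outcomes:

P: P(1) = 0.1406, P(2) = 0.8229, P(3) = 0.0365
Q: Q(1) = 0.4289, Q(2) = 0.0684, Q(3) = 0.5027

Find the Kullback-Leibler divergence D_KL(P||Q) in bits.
2.5888 bits

D_KL(P||Q) = Σ P(x) log₂(P(x)/Q(x))

Computing term by term:
  P(1)·log₂(P(1)/Q(1)) = 0.1406·log₂(0.1406/0.4289) = -0.22623
  P(2)·log₂(P(2)/Q(2)) = 0.8229·log₂(0.8229/0.0684) = 2.95310
  P(3)·log₂(P(3)/Q(3)) = 0.0365·log₂(0.0365/0.5027) = -0.13811

D_KL(P||Q) = -0.22623 + 2.95310 - 0.13811 = 2.58876 ≈ 2.5888 bits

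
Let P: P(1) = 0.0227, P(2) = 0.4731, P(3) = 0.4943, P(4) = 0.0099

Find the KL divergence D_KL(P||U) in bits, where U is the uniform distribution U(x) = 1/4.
0.7968 bits

U(i) = 1/4 for all i

D_KL(P||U) = Σ P(x) log₂(P(x) / (1/4))
           = Σ P(x) log₂(P(x)) + log₂(4)
           = log₂(4) - H(P)

H(P) = -Σ P(x) log₂(P(x)):
  -P(1)·log₂(P(1)) = -(0.0227)·log₂(0.0227) = 0.12397
  -P(2)·log₂(P(2)) = -(0.4731)·log₂(0.4731) = 0.51085
  -P(3)·log₂(P(3)) = -(0.4943)·log₂(0.4943) = 0.50248
  -P(4)·log₂(P(4)) = -(0.0099)·log₂(0.0099) = 0.06592
H(P) = 0.12397 + 0.51085 + 0.50248 + 0.06592 = 1.20322 bits

log₂(4) = 2.00000 bits

D_KL(P||U) = 2.00000 - 1.20322 = 0.79678 ≈ 0.7968 bits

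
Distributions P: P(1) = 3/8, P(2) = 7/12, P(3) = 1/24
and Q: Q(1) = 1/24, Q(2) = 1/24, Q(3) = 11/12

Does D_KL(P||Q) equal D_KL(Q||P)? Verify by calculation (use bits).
D_KL(P||Q) = 3.2239 bits, D_KL(Q||P) = 3.7971 bits. No — D_KL(P||Q) ≠ D_KL(Q||P) for this pair.

D_KL(P||Q) = Σ P(x) log₂(P(x)/Q(x))

Computing term by term:
  P(1)·log₂(P(1)/Q(1)) = (3/8)·log₂((3/8)/(1/24)) = 1.18872
  P(2)·log₂(P(2)/Q(2)) = (7/12)·log₂((7/12)/(1/24)) = 2.22096
  P(3)·log₂(P(3)/Q(3)) = (1/24)·log₂((1/24)/(11/12)) = -0.18581

D_KL(P||Q) = 1.18872 + 2.22096 - 0.18581 = 3.22387 ≈ 3.2239 bits

D_KL(Q||P) = Σ Q(x) log₂(Q(x)/P(x))

Computing term by term:
  Q(1)·log₂(Q(1)/P(1)) = (1/24)·log₂((1/24)/(3/8)) = -0.13208
  Q(2)·log₂(Q(2)/P(2)) = (1/24)·log₂((1/24)/(7/12)) = -0.15864
  Q(3)·log₂(Q(3)/P(3)) = (11/12)·log₂((11/12)/(1/24)) = 4.08781

D_KL(Q||P) = -0.13208 - 0.15864 + 4.08781 = 3.79709 ≈ 3.7971 bits

These are NOT equal (difference: 0.5732 bits). KL divergence is asymmetric: D_KL(P||Q) ≠ D_KL(Q||P) in general.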